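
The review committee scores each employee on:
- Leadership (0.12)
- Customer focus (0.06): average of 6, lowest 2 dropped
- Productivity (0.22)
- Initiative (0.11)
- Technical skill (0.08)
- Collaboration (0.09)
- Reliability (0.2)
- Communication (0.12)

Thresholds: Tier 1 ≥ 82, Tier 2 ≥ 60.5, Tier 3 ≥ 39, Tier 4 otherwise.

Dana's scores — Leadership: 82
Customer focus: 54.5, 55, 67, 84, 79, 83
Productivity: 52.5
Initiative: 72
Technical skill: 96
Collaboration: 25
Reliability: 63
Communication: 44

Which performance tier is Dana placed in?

Customer focus: drop 54.5, 55 → average of remaining 4 = 313/4 = 78.25
Weighted total:
  Leadership 82 × 0.12 = 9.84
  Customer focus 78.25 × 0.06 = 4.695
  Productivity 52.5 × 0.22 = 11.55
  Initiative 72 × 0.11 = 7.92
  Technical skill 96 × 0.08 = 7.68
  Collaboration 25 × 0.09 = 2.25
  Reliability 63 × 0.2 = 12.6
  Communication 44 × 0.12 = 5.28
Sum = 61.815
61.815 is ≥ 60.5 and < 82 → Tier 2

Tier 2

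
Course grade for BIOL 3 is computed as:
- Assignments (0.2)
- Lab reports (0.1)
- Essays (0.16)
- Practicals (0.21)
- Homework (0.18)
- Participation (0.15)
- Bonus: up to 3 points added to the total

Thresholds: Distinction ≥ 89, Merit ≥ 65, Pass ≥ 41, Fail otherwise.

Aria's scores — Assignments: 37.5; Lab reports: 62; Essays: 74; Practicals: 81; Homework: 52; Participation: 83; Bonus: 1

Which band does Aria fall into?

Weighted total:
  Assignments 37.5 × 0.2 = 7.5
  Lab reports 62 × 0.1 = 6.2
  Essays 74 × 0.16 = 11.84
  Practicals 81 × 0.21 = 17.01
  Homework 52 × 0.18 = 9.36
  Participation 83 × 0.15 = 12.45
Sum = 64.36
Bonus: 64.36 + 1 = 65.36
65.36 is ≥ 65 and < 89 → Merit

Merit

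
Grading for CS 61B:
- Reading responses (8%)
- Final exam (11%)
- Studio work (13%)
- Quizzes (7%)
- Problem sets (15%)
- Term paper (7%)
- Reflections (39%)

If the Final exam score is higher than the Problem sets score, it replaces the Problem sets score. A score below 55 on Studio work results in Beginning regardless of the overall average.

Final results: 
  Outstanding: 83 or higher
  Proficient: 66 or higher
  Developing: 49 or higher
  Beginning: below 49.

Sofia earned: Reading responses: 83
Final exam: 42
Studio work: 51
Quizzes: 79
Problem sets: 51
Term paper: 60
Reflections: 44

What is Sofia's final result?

Final exam (42) ≤ Problem sets (51), so Problem sets stays at 51.
Studio work score 51 < 55: minimum not met.
Weighted total:
  Reading responses 83 × 0.08 = 6.64
  Final exam 42 × 0.11 = 4.62
  Studio work 51 × 0.13 = 6.63
  Quizzes 79 × 0.07 = 5.53
  Problem sets 51 × 0.15 = 7.65
  Term paper 60 × 0.07 = 4.2
  Reflections 44 × 0.39 = 17.16
Sum = 52.43
Because the Studio work minimum was not met, the result is Beginning.

Beginning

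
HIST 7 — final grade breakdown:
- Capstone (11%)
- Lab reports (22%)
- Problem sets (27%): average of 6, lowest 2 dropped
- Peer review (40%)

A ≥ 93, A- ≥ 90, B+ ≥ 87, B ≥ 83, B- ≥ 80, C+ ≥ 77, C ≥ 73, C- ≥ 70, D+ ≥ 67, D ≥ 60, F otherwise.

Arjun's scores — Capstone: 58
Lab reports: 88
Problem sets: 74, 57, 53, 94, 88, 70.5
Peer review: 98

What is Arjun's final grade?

Problem sets: drop 53, 57 → average of remaining 4 = 326.5/4 = 81.625
Weighted total:
  Capstone 58 × 0.11 = 6.38
  Lab reports 88 × 0.22 = 19.36
  Problem sets 81.625 × 0.27 = 22.03875
  Peer review 98 × 0.4 = 39.2
Sum = 86.97875
86.97875 is ≥ 83 and < 87 → B

B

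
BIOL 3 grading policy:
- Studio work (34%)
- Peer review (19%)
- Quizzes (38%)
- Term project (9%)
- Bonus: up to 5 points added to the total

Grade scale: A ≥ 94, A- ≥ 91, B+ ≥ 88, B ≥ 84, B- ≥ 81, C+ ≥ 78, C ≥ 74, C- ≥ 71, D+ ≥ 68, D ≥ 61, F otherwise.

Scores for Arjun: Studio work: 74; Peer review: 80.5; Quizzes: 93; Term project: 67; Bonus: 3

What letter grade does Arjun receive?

B

Weighted total:
  Studio work 74 × 0.34 = 25.16
  Peer review 80.5 × 0.19 = 15.295
  Quizzes 93 × 0.38 = 35.34
  Term project 67 × 0.09 = 6.03
Sum = 81.825
Bonus: 81.825 + 3 = 84.825
84.825 is ≥ 84 and < 88 → B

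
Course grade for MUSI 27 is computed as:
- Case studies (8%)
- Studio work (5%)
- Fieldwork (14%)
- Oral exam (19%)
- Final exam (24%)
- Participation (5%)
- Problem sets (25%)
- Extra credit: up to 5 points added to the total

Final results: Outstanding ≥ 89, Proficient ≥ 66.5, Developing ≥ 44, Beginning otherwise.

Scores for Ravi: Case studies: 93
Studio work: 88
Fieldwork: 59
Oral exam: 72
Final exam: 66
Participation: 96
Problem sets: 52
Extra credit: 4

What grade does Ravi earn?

Weighted total:
  Case studies 93 × 0.08 = 7.44
  Studio work 88 × 0.05 = 4.4
  Fieldwork 59 × 0.14 = 8.26
  Oral exam 72 × 0.19 = 13.68
  Final exam 66 × 0.24 = 15.84
  Participation 96 × 0.05 = 4.8
  Problem sets 52 × 0.25 = 13
Sum = 67.42
Extra credit: 67.42 + 4 = 71.42
71.42 is ≥ 66.5 and < 89 → Proficient

Proficient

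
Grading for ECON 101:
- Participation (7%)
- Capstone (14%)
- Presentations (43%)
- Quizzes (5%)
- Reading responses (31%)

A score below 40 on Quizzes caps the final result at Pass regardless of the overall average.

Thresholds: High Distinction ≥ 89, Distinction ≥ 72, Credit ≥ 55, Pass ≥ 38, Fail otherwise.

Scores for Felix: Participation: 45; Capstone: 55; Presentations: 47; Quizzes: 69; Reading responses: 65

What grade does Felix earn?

Quizzes score 69 ≥ 40: minimum met.
Weighted total:
  Participation 45 × 0.07 = 3.15
  Capstone 55 × 0.14 = 7.7
  Presentations 47 × 0.43 = 20.21
  Quizzes 69 × 0.05 = 3.45
  Reading responses 65 × 0.31 = 20.15
Sum = 54.66
54.66 is ≥ 38 and < 55 → Pass

Pass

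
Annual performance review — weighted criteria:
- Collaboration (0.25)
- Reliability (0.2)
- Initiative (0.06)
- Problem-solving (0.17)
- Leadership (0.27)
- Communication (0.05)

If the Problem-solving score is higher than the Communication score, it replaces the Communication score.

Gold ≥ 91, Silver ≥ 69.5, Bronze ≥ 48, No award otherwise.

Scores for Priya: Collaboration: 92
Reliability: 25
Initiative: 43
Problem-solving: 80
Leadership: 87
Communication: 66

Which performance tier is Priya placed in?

Silver

Problem-solving (80) > Communication (66), so Communication counts as 80.
Weighted total:
  Collaboration 92 × 0.25 = 23
  Reliability 25 × 0.2 = 5
  Initiative 43 × 0.06 = 2.58
  Problem-solving 80 × 0.17 = 13.6
  Leadership 87 × 0.27 = 23.49
  Communication 80 × 0.05 = 4
Sum = 71.67
71.67 is ≥ 69.5 and < 91 → Silver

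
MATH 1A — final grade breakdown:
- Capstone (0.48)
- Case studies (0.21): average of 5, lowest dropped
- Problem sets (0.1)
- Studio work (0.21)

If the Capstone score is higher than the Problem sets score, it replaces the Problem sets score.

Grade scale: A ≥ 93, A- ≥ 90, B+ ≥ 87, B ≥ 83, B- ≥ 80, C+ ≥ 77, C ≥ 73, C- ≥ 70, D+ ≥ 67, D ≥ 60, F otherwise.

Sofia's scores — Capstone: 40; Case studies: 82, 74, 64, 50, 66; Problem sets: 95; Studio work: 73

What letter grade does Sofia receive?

Case studies: drop 50 → average of remaining 4 = 286/4 = 71.5
Capstone (40) ≤ Problem sets (95), so Problem sets stays at 95.
Weighted total:
  Capstone 40 × 0.48 = 19.2
  Case studies 71.5 × 0.21 = 15.015
  Problem sets 95 × 0.1 = 9.5
  Studio work 73 × 0.21 = 15.33
Sum = 59.045
59.045 < 60 → F

F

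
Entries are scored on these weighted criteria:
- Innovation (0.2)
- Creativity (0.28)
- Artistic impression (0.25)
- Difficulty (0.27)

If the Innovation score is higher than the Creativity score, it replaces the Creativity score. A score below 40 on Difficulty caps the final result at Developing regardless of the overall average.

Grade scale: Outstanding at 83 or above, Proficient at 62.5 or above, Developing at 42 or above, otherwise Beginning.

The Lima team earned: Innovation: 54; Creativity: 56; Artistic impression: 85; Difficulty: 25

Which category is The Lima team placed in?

Innovation (54) ≤ Creativity (56), so Creativity stays at 56.
Difficulty score 25 < 40: minimum not met.
Weighted total:
  Innovation 54 × 0.2 = 10.8
  Creativity 56 × 0.28 = 15.68
  Artistic impression 85 × 0.25 = 21.25
  Difficulty 25 × 0.27 = 6.75
Sum = 54.48
54.48 would be Developing; cap at Developing applies → Developing.

Developing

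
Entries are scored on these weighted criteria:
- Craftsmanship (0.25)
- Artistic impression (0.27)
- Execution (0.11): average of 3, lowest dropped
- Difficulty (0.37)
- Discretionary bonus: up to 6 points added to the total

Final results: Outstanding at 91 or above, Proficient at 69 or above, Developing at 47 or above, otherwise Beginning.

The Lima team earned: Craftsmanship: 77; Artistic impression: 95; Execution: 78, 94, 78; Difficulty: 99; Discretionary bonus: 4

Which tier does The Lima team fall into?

Outstanding

Execution: drop 78 → average of remaining 2 = 172/2 = 86
Weighted total:
  Craftsmanship 77 × 0.25 = 19.25
  Artistic impression 95 × 0.27 = 25.65
  Execution 86 × 0.11 = 9.46
  Difficulty 99 × 0.37 = 36.63
Sum = 90.99
Discretionary bonus: 90.99 + 4 = 94.99
94.99 ≥ 91 → Outstanding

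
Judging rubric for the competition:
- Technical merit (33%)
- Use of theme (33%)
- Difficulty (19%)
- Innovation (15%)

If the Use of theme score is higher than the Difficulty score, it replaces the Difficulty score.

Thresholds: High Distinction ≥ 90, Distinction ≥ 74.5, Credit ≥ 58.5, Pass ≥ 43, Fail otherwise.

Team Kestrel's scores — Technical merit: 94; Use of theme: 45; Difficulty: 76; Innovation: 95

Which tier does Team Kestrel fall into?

Distinction

Use of theme (45) ≤ Difficulty (76), so Difficulty stays at 76.
Weighted total:
  Technical merit 94 × 0.33 = 31.02
  Use of theme 45 × 0.33 = 14.85
  Difficulty 76 × 0.19 = 14.44
  Innovation 95 × 0.15 = 14.25
Sum = 74.56
74.56 is ≥ 74.5 and < 90 → Distinction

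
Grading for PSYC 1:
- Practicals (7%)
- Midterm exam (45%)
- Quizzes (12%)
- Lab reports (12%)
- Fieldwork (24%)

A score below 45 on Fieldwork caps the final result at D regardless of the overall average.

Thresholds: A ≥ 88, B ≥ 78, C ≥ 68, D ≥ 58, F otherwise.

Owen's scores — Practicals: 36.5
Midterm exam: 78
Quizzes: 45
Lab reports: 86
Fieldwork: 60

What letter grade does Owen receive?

Fieldwork score 60 ≥ 45: minimum met.
Weighted total:
  Practicals 36.5 × 0.07 = 2.555
  Midterm exam 78 × 0.45 = 35.1
  Quizzes 45 × 0.12 = 5.4
  Lab reports 86 × 0.12 = 10.32
  Fieldwork 60 × 0.24 = 14.4
Sum = 67.775
67.775 is ≥ 58 and < 68 → D

D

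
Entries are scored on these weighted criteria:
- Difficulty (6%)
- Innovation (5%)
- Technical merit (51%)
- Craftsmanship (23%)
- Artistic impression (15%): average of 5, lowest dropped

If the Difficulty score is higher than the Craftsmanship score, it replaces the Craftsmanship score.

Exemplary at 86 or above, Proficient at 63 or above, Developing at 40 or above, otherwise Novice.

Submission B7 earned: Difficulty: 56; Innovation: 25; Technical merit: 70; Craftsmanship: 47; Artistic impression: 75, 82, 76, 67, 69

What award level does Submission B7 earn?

Proficient

Artistic impression: drop 67 → average of remaining 4 = 302/4 = 75.5
Difficulty (56) > Craftsmanship (47), so Craftsmanship counts as 56.
Weighted total:
  Difficulty 56 × 0.06 = 3.36
  Innovation 25 × 0.05 = 1.25
  Technical merit 70 × 0.51 = 35.7
  Craftsmanship 56 × 0.23 = 12.88
  Artistic impression 75.5 × 0.15 = 11.325
Sum = 64.515
64.515 is ≥ 63 and < 86 → Proficient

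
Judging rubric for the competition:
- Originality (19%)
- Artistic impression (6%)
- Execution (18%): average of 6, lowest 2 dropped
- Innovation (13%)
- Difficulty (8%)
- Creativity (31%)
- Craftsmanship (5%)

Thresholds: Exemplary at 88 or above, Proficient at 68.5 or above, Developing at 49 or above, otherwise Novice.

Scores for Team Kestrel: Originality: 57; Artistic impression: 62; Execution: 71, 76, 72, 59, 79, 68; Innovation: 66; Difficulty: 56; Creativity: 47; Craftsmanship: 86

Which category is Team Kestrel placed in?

Execution: drop 59, 68 → average of remaining 4 = 298/4 = 74.5
Weighted total:
  Originality 57 × 0.19 = 10.83
  Artistic impression 62 × 0.06 = 3.72
  Execution 74.5 × 0.18 = 13.41
  Innovation 66 × 0.13 = 8.58
  Difficulty 56 × 0.08 = 4.48
  Creativity 47 × 0.31 = 14.57
  Craftsmanship 86 × 0.05 = 4.3
Sum = 59.89
59.89 is ≥ 49 and < 68.5 → Developing

Developing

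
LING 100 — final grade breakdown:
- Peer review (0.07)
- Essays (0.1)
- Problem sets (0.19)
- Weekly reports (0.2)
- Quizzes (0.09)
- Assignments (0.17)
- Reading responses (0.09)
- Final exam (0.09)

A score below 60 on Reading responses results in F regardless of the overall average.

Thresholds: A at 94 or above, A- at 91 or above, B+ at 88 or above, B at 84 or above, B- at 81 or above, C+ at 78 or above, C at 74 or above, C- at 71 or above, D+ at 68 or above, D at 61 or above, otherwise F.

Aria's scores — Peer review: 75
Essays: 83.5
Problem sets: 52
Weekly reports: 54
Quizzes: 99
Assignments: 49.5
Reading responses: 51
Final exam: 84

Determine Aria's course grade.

F

Reading responses score 51 < 60: minimum not met.
Weighted total:
  Peer review 75 × 0.07 = 5.25
  Essays 83.5 × 0.1 = 8.35
  Problem sets 52 × 0.19 = 9.88
  Weekly reports 54 × 0.2 = 10.8
  Quizzes 99 × 0.09 = 8.91
  Assignments 49.5 × 0.17 = 8.415
  Reading responses 51 × 0.09 = 4.59
  Final exam 84 × 0.09 = 7.56
Sum = 63.755
Because the Reading responses minimum was not met, the result is F.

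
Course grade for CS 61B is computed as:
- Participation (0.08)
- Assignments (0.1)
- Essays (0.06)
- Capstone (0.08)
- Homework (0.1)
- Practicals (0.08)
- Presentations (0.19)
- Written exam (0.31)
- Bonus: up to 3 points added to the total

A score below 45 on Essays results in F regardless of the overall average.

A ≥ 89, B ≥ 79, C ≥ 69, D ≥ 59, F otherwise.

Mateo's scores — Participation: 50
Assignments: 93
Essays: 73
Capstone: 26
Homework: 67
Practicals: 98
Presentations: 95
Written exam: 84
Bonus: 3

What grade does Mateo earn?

Essays score 73 ≥ 45: minimum met.
Weighted total:
  Participation 50 × 0.08 = 4
  Assignments 93 × 0.1 = 9.3
  Essays 73 × 0.06 = 4.38
  Capstone 26 × 0.08 = 2.08
  Homework 67 × 0.1 = 6.7
  Practicals 98 × 0.08 = 7.84
  Presentations 95 × 0.19 = 18.05
  Written exam 84 × 0.31 = 26.04
Sum = 78.39
Bonus: 78.39 + 3 = 81.39
81.39 is ≥ 79 and < 89 → B

B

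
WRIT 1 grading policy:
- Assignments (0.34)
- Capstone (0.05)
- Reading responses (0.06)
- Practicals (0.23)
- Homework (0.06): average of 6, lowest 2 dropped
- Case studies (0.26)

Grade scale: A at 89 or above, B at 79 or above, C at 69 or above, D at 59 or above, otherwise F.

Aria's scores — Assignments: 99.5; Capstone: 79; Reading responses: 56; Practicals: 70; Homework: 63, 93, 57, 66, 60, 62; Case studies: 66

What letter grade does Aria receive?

Homework: drop 57, 60 → average of remaining 4 = 284/4 = 71
Weighted total:
  Assignments 99.5 × 0.34 = 33.83
  Capstone 79 × 0.05 = 3.95
  Reading responses 56 × 0.06 = 3.36
  Practicals 70 × 0.23 = 16.1
  Homework 71 × 0.06 = 4.26
  Case studies 66 × 0.26 = 17.16
Sum = 78.66
78.66 is ≥ 69 and < 79 → C

C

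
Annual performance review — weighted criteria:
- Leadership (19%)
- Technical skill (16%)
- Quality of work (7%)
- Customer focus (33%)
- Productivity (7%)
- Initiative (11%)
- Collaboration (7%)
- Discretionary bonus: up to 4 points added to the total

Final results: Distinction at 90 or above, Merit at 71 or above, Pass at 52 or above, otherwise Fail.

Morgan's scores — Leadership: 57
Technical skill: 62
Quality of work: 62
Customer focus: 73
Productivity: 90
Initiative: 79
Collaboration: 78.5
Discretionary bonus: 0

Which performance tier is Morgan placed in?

Pass

Weighted total:
  Leadership 57 × 0.19 = 10.83
  Technical skill 62 × 0.16 = 9.92
  Quality of work 62 × 0.07 = 4.34
  Customer focus 73 × 0.33 = 24.09
  Productivity 90 × 0.07 = 6.3
  Initiative 79 × 0.11 = 8.69
  Collaboration 78.5 × 0.07 = 5.495
Sum = 69.665
Discretionary bonus: 69.665 + 0 = 69.665
69.665 is ≥ 52 and < 71 → Pass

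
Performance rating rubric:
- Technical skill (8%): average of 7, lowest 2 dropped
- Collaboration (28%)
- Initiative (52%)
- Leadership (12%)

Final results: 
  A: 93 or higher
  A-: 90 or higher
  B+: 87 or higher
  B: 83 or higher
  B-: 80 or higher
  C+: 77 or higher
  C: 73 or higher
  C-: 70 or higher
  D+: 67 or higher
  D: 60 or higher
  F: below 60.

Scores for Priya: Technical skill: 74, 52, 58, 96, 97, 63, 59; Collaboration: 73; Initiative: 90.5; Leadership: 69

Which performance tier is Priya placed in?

B-

Technical skill: drop 52, 58 → average of remaining 5 = 389/5 = 77.8
Weighted total:
  Technical skill 77.8 × 0.08 = 6.224
  Collaboration 73 × 0.28 = 20.44
  Initiative 90.5 × 0.52 = 47.06
  Leadership 69 × 0.12 = 8.28
Sum = 82.004
82.004 is ≥ 80 and < 83 → B-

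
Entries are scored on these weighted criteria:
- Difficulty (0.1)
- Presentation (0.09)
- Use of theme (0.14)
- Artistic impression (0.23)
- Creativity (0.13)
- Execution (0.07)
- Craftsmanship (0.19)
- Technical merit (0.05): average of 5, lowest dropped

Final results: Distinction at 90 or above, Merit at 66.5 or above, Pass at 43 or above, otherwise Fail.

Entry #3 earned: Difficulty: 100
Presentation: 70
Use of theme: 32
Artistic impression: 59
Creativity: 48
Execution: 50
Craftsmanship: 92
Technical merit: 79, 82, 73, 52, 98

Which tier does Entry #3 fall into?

Pass

Technical merit: drop 52 → average of remaining 4 = 332/4 = 83
Weighted total:
  Difficulty 100 × 0.1 = 10
  Presentation 70 × 0.09 = 6.3
  Use of theme 32 × 0.14 = 4.48
  Artistic impression 59 × 0.23 = 13.57
  Creativity 48 × 0.13 = 6.24
  Execution 50 × 0.07 = 3.5
  Craftsmanship 92 × 0.19 = 17.48
  Technical merit 83 × 0.05 = 4.15
Sum = 65.72
65.72 is ≥ 43 and < 66.5 → Pass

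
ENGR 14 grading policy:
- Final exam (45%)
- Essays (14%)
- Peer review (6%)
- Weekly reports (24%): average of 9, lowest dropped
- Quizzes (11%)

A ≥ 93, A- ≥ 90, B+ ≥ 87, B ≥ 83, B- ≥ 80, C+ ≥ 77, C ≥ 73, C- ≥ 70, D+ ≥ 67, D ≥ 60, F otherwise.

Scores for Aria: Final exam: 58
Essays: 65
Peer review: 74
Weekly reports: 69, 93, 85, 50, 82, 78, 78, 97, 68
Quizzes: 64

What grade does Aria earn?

D

Weekly reports: drop 50 → average of remaining 8 = 650/8 = 81.25
Weighted total:
  Final exam 58 × 0.45 = 26.1
  Essays 65 × 0.14 = 9.1
  Peer review 74 × 0.06 = 4.44
  Weekly reports 81.25 × 0.24 = 19.5
  Quizzes 64 × 0.11 = 7.04
Sum = 66.18
66.18 is ≥ 60 and < 67 → D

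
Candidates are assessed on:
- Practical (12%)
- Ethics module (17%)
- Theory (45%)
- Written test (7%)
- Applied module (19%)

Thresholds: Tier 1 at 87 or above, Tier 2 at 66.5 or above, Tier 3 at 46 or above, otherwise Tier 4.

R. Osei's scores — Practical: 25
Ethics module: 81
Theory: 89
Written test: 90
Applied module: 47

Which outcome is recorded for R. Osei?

Weighted total:
  Practical 25 × 0.12 = 3
  Ethics module 81 × 0.17 = 13.77
  Theory 89 × 0.45 = 40.05
  Written test 90 × 0.07 = 6.3
  Applied module 47 × 0.19 = 8.93
Sum = 72.05
72.05 is ≥ 66.5 and < 87 → Tier 2

Tier 2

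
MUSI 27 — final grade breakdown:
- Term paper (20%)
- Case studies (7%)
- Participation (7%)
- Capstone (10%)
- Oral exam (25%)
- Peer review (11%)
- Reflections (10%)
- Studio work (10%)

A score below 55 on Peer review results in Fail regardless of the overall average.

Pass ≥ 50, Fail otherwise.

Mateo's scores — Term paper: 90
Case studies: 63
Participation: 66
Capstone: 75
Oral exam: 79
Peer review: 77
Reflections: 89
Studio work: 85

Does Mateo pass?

Pass

Peer review score 77 ≥ 55: minimum met.
Weighted total:
  Term paper 90 × 0.2 = 18
  Case studies 63 × 0.07 = 4.41
  Participation 66 × 0.07 = 4.62
  Capstone 75 × 0.1 = 7.5
  Oral exam 79 × 0.25 = 19.75
  Peer review 77 × 0.11 = 8.47
  Reflections 89 × 0.1 = 8.9
  Studio work 85 × 0.1 = 8.5
Sum = 80.15
80.15 ≥ 50 → Pass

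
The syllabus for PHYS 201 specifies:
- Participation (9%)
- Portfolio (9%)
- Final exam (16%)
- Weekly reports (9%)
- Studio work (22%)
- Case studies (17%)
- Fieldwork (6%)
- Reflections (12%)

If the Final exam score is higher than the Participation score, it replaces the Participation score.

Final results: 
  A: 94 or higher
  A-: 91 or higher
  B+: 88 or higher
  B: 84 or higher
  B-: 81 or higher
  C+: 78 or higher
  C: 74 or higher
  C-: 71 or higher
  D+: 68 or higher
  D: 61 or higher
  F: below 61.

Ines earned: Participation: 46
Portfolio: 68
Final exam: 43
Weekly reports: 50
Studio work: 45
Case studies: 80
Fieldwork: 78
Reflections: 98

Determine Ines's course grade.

D

Final exam (43) ≤ Participation (46), so Participation stays at 46.
Weighted total:
  Participation 46 × 0.09 = 4.14
  Portfolio 68 × 0.09 = 6.12
  Final exam 43 × 0.16 = 6.88
  Weekly reports 50 × 0.09 = 4.5
  Studio work 45 × 0.22 = 9.9
  Case studies 80 × 0.17 = 13.6
  Fieldwork 78 × 0.06 = 4.68
  Reflections 98 × 0.12 = 11.76
Sum = 61.58
61.58 is ≥ 61 and < 68 → D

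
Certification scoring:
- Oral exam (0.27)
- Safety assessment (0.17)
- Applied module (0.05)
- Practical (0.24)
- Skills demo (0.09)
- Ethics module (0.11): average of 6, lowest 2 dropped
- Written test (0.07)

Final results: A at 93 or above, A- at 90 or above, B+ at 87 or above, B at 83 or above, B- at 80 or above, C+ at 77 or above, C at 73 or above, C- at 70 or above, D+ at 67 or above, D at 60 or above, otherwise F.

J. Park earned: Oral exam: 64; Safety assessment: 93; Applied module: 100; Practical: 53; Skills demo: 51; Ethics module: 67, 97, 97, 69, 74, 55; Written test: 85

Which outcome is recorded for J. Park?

Ethics module: drop 55, 67 → average of remaining 4 = 337/4 = 84.25
Weighted total:
  Oral exam 64 × 0.27 = 17.28
  Safety assessment 93 × 0.17 = 15.81
  Applied module 100 × 0.05 = 5
  Practical 53 × 0.24 = 12.72
  Skills demo 51 × 0.09 = 4.59
  Ethics module 84.25 × 0.11 = 9.2675
  Written test 85 × 0.07 = 5.95
Sum = 70.6175
70.6175 is ≥ 70 and < 73 → C-

C-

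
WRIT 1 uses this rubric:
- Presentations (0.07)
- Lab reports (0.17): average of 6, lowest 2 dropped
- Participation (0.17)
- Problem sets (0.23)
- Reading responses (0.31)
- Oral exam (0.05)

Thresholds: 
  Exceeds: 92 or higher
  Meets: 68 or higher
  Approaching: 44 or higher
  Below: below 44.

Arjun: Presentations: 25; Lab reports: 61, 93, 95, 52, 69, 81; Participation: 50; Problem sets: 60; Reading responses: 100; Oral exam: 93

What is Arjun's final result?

Lab reports: drop 52, 61 → average of remaining 4 = 338/4 = 84.5
Weighted total:
  Presentations 25 × 0.07 = 1.75
  Lab reports 84.5 × 0.17 = 14.365
  Participation 50 × 0.17 = 8.5
  Problem sets 60 × 0.23 = 13.8
  Reading responses 100 × 0.31 = 31
  Oral exam 93 × 0.05 = 4.65
Sum = 74.065
74.065 is ≥ 68 and < 92 → Meets

Meets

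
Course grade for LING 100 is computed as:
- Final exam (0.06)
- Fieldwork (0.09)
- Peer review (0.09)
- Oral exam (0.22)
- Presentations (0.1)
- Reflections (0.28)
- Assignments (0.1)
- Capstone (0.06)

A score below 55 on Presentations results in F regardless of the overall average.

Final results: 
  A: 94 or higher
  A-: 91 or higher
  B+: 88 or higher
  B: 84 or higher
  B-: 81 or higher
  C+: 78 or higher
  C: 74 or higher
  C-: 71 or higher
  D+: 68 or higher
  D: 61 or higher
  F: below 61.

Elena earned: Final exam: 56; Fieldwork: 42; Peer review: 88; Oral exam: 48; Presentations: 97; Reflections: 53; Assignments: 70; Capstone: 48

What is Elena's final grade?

Presentations score 97 ≥ 55: minimum met.
Weighted total:
  Final exam 56 × 0.06 = 3.36
  Fieldwork 42 × 0.09 = 3.78
  Peer review 88 × 0.09 = 7.92
  Oral exam 48 × 0.22 = 10.56
  Presentations 97 × 0.1 = 9.7
  Reflections 53 × 0.28 = 14.84
  Assignments 70 × 0.1 = 7
  Capstone 48 × 0.06 = 2.88
Sum = 60.04
60.04 < 61 → F

F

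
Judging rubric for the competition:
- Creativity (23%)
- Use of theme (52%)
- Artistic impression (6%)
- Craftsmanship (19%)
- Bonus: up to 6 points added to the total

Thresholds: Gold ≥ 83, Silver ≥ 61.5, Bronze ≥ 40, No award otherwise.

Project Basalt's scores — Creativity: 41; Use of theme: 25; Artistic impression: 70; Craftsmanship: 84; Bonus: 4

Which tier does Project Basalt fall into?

Bronze

Weighted total:
  Creativity 41 × 0.23 = 9.43
  Use of theme 25 × 0.52 = 13
  Artistic impression 70 × 0.06 = 4.2
  Craftsmanship 84 × 0.19 = 15.96
Sum = 42.59
Bonus: 42.59 + 4 = 46.59
46.59 is ≥ 40 and < 61.5 → Bronze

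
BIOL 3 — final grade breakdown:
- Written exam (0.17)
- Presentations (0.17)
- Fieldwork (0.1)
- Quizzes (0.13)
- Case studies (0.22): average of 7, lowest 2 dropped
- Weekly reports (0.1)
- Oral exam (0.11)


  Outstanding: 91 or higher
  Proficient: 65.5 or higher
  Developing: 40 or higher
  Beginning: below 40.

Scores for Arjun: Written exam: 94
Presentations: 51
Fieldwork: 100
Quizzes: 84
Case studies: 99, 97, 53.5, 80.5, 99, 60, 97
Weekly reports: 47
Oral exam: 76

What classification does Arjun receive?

Proficient

Case studies: drop 53.5, 60 → average of remaining 5 = 472.5/5 = 94.5
Weighted total:
  Written exam 94 × 0.17 = 15.98
  Presentations 51 × 0.17 = 8.67
  Fieldwork 100 × 0.1 = 10
  Quizzes 84 × 0.13 = 10.92
  Case studies 94.5 × 0.22 = 20.79
  Weekly reports 47 × 0.1 = 4.7
  Oral exam 76 × 0.11 = 8.36
Sum = 79.42
79.42 is ≥ 65.5 and < 91 → Proficient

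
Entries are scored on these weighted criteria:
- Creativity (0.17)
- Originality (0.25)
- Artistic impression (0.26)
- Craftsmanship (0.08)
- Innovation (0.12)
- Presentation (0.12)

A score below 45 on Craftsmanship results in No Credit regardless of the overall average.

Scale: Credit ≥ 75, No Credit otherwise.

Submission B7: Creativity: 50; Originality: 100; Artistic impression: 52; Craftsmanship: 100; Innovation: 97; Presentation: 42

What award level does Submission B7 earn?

No Credit

Craftsmanship score 100 ≥ 45: minimum met.
Weighted total:
  Creativity 50 × 0.17 = 8.5
  Originality 100 × 0.25 = 25
  Artistic impression 52 × 0.26 = 13.52
  Craftsmanship 100 × 0.08 = 8
  Innovation 97 × 0.12 = 11.64
  Presentation 42 × 0.12 = 5.04
Sum = 71.7
71.7 < 75 → No Credit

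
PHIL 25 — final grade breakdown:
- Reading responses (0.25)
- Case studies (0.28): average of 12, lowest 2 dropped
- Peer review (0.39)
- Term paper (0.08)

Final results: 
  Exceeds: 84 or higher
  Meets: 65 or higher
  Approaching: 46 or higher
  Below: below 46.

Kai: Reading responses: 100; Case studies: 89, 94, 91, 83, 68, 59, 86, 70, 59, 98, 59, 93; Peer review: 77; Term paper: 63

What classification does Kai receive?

Case studies: drop 59, 59 → average of remaining 10 = 831/10 = 83.1
Weighted total:
  Reading responses 100 × 0.25 = 25
  Case studies 83.1 × 0.28 = 23.268
  Peer review 77 × 0.39 = 30.03
  Term paper 63 × 0.08 = 5.04
Sum = 83.338
83.338 is ≥ 65 and < 84 → Meets

Meets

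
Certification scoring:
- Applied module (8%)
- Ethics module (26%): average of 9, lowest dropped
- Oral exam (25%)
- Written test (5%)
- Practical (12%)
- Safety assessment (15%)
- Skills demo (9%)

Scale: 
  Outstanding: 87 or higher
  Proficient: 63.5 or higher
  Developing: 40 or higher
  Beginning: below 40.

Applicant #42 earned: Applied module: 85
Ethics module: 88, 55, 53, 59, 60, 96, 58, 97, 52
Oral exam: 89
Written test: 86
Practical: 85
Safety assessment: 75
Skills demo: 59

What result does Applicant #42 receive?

Proficient

Ethics module: drop 52 → average of remaining 8 = 566/8 = 70.75
Weighted total:
  Applied module 85 × 0.08 = 6.8
  Ethics module 70.75 × 0.26 = 18.395
  Oral exam 89 × 0.25 = 22.25
  Written test 86 × 0.05 = 4.3
  Practical 85 × 0.12 = 10.2
  Safety assessment 75 × 0.15 = 11.25
  Skills demo 59 × 0.09 = 5.31
Sum = 78.505
78.505 is ≥ 63.5 and < 87 → Proficient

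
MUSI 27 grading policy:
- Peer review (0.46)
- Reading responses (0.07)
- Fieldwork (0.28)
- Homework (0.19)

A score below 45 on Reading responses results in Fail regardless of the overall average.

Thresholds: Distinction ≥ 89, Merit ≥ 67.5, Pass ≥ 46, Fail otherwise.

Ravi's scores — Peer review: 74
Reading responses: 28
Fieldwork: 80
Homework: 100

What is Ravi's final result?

Fail

Reading responses score 28 < 45: minimum not met.
Weighted total:
  Peer review 74 × 0.46 = 34.04
  Reading responses 28 × 0.07 = 1.96
  Fieldwork 80 × 0.28 = 22.4
  Homework 100 × 0.19 = 19
Sum = 77.4
Because the Reading responses minimum was not met, the result is Fail.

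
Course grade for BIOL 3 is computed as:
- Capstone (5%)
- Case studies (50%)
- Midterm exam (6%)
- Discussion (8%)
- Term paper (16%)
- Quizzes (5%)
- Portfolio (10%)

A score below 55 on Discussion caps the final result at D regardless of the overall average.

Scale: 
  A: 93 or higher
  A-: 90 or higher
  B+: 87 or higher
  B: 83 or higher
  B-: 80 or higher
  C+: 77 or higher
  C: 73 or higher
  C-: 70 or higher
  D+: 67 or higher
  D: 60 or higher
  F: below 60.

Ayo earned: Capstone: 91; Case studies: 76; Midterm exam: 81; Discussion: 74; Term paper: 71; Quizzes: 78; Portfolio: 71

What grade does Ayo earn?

Discussion score 74 ≥ 55: minimum met.
Weighted total:
  Capstone 91 × 0.05 = 4.55
  Case studies 76 × 0.5 = 38
  Midterm exam 81 × 0.06 = 4.86
  Discussion 74 × 0.08 = 5.92
  Term paper 71 × 0.16 = 11.36
  Quizzes 78 × 0.05 = 3.9
  Portfolio 71 × 0.1 = 7.1
Sum = 75.69
75.69 is ≥ 73 and < 77 → C

C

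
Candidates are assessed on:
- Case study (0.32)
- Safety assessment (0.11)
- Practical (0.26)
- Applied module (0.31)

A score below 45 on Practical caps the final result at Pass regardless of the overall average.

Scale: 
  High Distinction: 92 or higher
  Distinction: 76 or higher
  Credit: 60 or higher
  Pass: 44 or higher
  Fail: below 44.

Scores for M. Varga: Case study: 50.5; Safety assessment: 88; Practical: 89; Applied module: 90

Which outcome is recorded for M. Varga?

Distinction

Practical score 89 ≥ 45: minimum met.
Weighted total:
  Case study 50.5 × 0.32 = 16.16
  Safety assessment 88 × 0.11 = 9.68
  Practical 89 × 0.26 = 23.14
  Applied module 90 × 0.31 = 27.9
Sum = 76.88
76.88 is ≥ 76 and < 92 → Distinction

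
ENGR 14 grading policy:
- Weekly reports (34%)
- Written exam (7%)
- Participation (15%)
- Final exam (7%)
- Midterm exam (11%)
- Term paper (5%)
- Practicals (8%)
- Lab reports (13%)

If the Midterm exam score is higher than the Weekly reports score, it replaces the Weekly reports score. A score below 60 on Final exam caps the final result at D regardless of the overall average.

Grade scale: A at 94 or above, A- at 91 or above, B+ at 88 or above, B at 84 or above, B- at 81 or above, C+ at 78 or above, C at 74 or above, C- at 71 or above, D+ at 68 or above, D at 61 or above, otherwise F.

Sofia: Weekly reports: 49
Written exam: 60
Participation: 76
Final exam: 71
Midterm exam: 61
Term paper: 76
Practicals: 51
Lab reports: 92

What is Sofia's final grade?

Midterm exam (61) > Weekly reports (49), so Weekly reports counts as 61.
Final exam score 71 ≥ 60: minimum met.
Weighted total:
  Weekly reports 61 × 0.34 = 20.74
  Written exam 60 × 0.07 = 4.2
  Participation 76 × 0.15 = 11.4
  Final exam 71 × 0.07 = 4.97
  Midterm exam 61 × 0.11 = 6.71
  Term paper 76 × 0.05 = 3.8
  Practicals 51 × 0.08 = 4.08
  Lab reports 92 × 0.13 = 11.96
Sum = 67.86
67.86 is ≥ 61 and < 68 → D

D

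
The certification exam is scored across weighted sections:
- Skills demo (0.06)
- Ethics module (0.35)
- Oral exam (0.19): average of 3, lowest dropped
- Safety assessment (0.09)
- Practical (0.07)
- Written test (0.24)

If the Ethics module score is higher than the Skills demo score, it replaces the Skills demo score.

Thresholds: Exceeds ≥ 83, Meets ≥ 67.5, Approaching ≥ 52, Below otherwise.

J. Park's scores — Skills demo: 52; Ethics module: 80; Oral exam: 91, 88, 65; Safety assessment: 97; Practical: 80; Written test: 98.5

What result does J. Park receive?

Exceeds

Oral exam: drop 65 → average of remaining 2 = 179/2 = 89.5
Ethics module (80) > Skills demo (52), so Skills demo counts as 80.
Weighted total:
  Skills demo 80 × 0.06 = 4.8
  Ethics module 80 × 0.35 = 28
  Oral exam 89.5 × 0.19 = 17.005
  Safety assessment 97 × 0.09 = 8.73
  Practical 80 × 0.07 = 5.6
  Written test 98.5 × 0.24 = 23.64
Sum = 87.775
87.775 ≥ 83 → Exceeds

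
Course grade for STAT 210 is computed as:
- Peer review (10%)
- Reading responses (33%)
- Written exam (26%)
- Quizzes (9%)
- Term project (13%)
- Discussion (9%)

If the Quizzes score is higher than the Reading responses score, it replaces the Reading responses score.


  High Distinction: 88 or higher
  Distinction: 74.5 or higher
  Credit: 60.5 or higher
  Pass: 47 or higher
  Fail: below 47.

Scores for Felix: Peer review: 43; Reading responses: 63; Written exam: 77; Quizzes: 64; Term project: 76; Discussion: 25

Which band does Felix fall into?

Credit

Quizzes (64) > Reading responses (63), so Reading responses counts as 64.
Weighted total:
  Peer review 43 × 0.1 = 4.3
  Reading responses 64 × 0.33 = 21.12
  Written exam 77 × 0.26 = 20.02
  Quizzes 64 × 0.09 = 5.76
  Term project 76 × 0.13 = 9.88
  Discussion 25 × 0.09 = 2.25
Sum = 63.33
63.33 is ≥ 60.5 and < 74.5 → Credit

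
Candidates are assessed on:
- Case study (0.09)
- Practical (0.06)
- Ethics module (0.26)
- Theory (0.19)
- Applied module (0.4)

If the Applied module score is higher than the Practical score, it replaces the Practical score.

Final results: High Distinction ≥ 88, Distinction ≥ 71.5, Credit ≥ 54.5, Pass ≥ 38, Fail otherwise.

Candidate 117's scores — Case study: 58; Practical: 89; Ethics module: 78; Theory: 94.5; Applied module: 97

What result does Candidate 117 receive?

High Distinction

Applied module (97) > Practical (89), so Practical counts as 97.
Weighted total:
  Case study 58 × 0.09 = 5.22
  Practical 97 × 0.06 = 5.82
  Ethics module 78 × 0.26 = 20.28
  Theory 94.5 × 0.19 = 17.955
  Applied module 97 × 0.4 = 38.8
Sum = 88.075
88.075 ≥ 88 → High Distinction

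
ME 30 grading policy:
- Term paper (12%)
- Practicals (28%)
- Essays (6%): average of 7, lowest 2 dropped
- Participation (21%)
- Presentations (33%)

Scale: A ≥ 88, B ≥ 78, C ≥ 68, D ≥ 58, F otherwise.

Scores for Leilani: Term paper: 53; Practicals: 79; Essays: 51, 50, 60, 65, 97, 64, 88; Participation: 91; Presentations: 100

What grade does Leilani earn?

Essays: drop 50, 51 → average of remaining 5 = 374/5 = 74.8
Weighted total:
  Term paper 53 × 0.12 = 6.36
  Practicals 79 × 0.28 = 22.12
  Essays 74.8 × 0.06 = 4.488
  Participation 91 × 0.21 = 19.11
  Presentations 100 × 0.33 = 33
Sum = 85.078
85.078 is ≥ 78 and < 88 → B

B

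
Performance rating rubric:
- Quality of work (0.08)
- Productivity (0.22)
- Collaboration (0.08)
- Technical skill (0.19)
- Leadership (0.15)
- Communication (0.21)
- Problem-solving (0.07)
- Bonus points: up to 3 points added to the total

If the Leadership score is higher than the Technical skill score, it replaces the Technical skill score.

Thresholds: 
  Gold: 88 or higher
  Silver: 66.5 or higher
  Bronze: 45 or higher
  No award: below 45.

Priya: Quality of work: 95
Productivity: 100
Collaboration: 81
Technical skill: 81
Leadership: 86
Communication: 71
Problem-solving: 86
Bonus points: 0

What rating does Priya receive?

Silver

Leadership (86) > Technical skill (81), so Technical skill counts as 86.
Weighted total:
  Quality of work 95 × 0.08 = 7.6
  Productivity 100 × 0.22 = 22
  Collaboration 81 × 0.08 = 6.48
  Technical skill 86 × 0.19 = 16.34
  Leadership 86 × 0.15 = 12.9
  Communication 71 × 0.21 = 14.91
  Problem-solving 86 × 0.07 = 6.02
Sum = 86.25
Bonus points: 86.25 + 0 = 86.25
86.25 is ≥ 66.5 and < 88 → Silver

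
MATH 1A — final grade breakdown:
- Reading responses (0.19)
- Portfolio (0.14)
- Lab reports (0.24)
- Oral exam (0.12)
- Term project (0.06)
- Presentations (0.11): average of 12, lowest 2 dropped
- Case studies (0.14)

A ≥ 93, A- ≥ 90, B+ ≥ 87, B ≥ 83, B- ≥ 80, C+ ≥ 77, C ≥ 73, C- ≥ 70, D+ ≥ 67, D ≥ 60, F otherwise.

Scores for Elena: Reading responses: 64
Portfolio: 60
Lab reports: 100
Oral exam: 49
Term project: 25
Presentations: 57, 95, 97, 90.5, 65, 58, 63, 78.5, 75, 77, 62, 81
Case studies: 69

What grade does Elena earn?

Presentations: drop 57, 58 → average of remaining 10 = 784/10 = 78.4
Weighted total:
  Reading responses 64 × 0.19 = 12.16
  Portfolio 60 × 0.14 = 8.4
  Lab reports 100 × 0.24 = 24
  Oral exam 49 × 0.12 = 5.88
  Term project 25 × 0.06 = 1.5
  Presentations 78.4 × 0.11 = 8.624
  Case studies 69 × 0.14 = 9.66
Sum = 70.224
70.224 is ≥ 70 and < 73 → C-

C-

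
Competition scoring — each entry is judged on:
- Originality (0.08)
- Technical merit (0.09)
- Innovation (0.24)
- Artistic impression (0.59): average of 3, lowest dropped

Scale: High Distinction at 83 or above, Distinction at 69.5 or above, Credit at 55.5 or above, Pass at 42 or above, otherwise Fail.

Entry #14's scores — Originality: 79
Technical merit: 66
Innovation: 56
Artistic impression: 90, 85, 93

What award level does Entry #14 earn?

Distinction

Artistic impression: drop 85 → average of remaining 2 = 183/2 = 91.5
Weighted total:
  Originality 79 × 0.08 = 6.32
  Technical merit 66 × 0.09 = 5.94
  Innovation 56 × 0.24 = 13.44
  Artistic impression 91.5 × 0.59 = 53.985
Sum = 79.685
79.685 is ≥ 69.5 and < 83 → Distinction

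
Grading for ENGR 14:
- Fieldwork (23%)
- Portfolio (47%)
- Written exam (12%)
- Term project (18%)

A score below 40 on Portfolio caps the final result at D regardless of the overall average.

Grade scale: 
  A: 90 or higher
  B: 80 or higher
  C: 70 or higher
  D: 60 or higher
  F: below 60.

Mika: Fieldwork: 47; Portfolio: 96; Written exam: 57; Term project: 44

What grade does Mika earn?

C

Portfolio score 96 ≥ 40: minimum met.
Weighted total:
  Fieldwork 47 × 0.23 = 10.81
  Portfolio 96 × 0.47 = 45.12
  Written exam 57 × 0.12 = 6.84
  Term project 44 × 0.18 = 7.92
Sum = 70.69
70.69 is ≥ 70 and < 80 → C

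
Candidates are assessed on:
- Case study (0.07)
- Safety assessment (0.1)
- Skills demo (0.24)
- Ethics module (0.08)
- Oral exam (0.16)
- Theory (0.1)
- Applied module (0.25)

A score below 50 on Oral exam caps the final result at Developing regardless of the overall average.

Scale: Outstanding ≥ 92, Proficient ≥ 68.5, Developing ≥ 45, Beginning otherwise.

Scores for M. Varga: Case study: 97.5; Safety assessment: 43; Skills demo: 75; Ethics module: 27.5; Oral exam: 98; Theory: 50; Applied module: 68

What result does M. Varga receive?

Oral exam score 98 ≥ 50: minimum met.
Weighted total:
  Case study 97.5 × 0.07 = 6.825
  Safety assessment 43 × 0.1 = 4.3
  Skills demo 75 × 0.24 = 18
  Ethics module 27.5 × 0.08 = 2.2
  Oral exam 98 × 0.16 = 15.68
  Theory 50 × 0.1 = 5
  Applied module 68 × 0.25 = 17
Sum = 69.005
69.005 is ≥ 68.5 and < 92 → Proficient

Proficient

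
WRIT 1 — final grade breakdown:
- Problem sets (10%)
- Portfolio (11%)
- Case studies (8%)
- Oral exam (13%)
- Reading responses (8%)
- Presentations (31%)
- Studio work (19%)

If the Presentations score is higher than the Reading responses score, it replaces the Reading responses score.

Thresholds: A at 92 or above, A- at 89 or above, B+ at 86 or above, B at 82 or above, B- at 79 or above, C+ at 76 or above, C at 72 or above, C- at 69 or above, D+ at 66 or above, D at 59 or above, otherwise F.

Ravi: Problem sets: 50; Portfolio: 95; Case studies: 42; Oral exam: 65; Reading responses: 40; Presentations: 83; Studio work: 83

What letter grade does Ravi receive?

C

Presentations (83) > Reading responses (40), so Reading responses counts as 83.
Weighted total:
  Problem sets 50 × 0.1 = 5
  Portfolio 95 × 0.11 = 10.45
  Case studies 42 × 0.08 = 3.36
  Oral exam 65 × 0.13 = 8.45
  Reading responses 83 × 0.08 = 6.64
  Presentations 83 × 0.31 = 25.73
  Studio work 83 × 0.19 = 15.77
Sum = 75.4
75.4 is ≥ 72 and < 76 → C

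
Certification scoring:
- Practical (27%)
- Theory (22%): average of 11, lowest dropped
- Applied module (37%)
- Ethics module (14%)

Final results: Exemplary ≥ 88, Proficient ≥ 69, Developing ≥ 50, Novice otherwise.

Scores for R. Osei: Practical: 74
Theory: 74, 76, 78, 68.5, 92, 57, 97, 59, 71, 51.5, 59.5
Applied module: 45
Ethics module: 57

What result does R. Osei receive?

Theory: drop 51.5 → average of remaining 10 = 732/10 = 73.2
Weighted total:
  Practical 74 × 0.27 = 19.98
  Theory 73.2 × 0.22 = 16.104
  Applied module 45 × 0.37 = 16.65
  Ethics module 57 × 0.14 = 7.98
Sum = 60.714
60.714 is ≥ 50 and < 69 → Developing

Developing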